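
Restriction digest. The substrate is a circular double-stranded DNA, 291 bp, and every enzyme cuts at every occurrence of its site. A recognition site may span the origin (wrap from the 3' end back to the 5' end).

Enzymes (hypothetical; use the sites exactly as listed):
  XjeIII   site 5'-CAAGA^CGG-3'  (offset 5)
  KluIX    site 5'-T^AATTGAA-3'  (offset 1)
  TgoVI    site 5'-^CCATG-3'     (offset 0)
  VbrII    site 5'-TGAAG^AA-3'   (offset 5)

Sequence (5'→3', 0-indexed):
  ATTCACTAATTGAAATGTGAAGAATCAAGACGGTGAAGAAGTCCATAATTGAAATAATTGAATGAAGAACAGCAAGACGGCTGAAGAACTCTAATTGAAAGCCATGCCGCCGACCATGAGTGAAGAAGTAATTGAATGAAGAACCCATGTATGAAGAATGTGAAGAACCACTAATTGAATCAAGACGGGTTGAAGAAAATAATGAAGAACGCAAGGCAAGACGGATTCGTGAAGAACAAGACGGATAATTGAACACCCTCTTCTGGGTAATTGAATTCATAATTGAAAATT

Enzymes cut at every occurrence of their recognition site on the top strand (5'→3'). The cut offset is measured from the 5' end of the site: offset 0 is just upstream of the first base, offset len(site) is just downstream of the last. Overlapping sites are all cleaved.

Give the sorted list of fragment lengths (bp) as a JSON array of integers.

Site scan:
  XjeIII (CAAGACGG, off=5): starts [25, 72, 180, 216, 236] → cuts [30, 77, 185, 221, 241]
  KluIX (TAATTGAA, off=1): starts [6, 45, 54, 91, 128, 171, 245, 267, 279] → cuts [7, 46, 55, 92, 129, 172, 246, 268, 280]
  TgoVI (CCATG, off=0): starts [101, 113, 144] → cuts [101, 113, 144]
  VbrII (TGAAGAA, off=5): starts [17, 33, 62, 81, 120, 136, 151, 160, 190, 202, 229] → cuts [22, 38, 67, 86, 125, 141, 156, 165, 195, 207, 234]

All cut coordinates (distinct, sorted): [7, 22, 30, 38, 46, 55, 67, 77, 86, 92, 101, 113, 125, 129, 141, 144, 156, 165, 172, 185, 195, 207, 221, 234, 241, 246, 268, 280]

Fragment lengths:
  7→22: 15 bp
  22→30: 8 bp
  30→38: 8 bp
  38→46: 8 bp
  46→55: 9 bp
  55→67: 12 bp
  67→77: 10 bp
  77→86: 9 bp
  86→92: 6 bp
  92→101: 9 bp
  101→113: 12 bp
  113→125: 12 bp
  125→129: 4 bp
  129→141: 12 bp
  141→144: 3 bp
  144→156: 12 bp
  156→165: 9 bp
  165→172: 7 bp
  172→185: 13 bp
  185→195: 10 bp
  195→207: 12 bp
  207→221: 14 bp
  221→234: 13 bp
  234→241: 7 bp
  241→246: 5 bp
  246→268: 22 bp
  268→280: 12 bp
  280→7 (wrap): 291-280+7 = 18 bp

[3,4,5,6,7,7,8,8,8,9,9,9,9,10,10,12,12,12,12,12,12,12,13,13,14,15,18,22]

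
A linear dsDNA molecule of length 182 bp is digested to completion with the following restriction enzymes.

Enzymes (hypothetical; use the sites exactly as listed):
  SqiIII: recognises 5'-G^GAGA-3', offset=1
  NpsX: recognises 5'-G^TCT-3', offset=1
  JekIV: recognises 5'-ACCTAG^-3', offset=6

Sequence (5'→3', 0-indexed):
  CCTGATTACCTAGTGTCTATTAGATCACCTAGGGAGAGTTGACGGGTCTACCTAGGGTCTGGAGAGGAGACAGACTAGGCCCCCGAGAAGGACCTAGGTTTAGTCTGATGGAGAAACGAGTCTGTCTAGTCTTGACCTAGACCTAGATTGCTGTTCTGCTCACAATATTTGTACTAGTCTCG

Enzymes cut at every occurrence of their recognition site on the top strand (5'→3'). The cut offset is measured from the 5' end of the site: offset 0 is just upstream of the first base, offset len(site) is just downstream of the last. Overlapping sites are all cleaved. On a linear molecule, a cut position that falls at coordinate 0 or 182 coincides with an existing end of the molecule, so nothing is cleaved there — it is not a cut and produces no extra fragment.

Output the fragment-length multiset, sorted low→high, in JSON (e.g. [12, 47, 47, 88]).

[1,2,2,4,4,5,5,5,6,6,7,9,10,11,13,13,17,31,31]

Per-enzyme occurrences:
  SqiIII GGAGA/1: at [32, 60, 65, 109] ⇒ [33, 61, 66, 110]
  NpsX GTCT/1: at [14, 45, 56, 102, 119, 123, 128, 176] ⇒ [15, 46, 57, 103, 120, 124, 129, 177]
  JekIV ACCTAG/6: at [7, 26, 49, 91, 134, 140] ⇒ [13, 32, 55, 97, 140, 146]

All cut coordinates (distinct, sorted): [13, 15, 32, 33, 46, 55, 57, 61, 66, 97, 103, 110, 120, 124, 129, 140, 146, 177]

Fragment lengths:
  [0,13): 13 bp
  [13,15): 2 bp
  [15,32): 17 bp
  [32,33): 1 bp
  [33,46): 13 bp
  [46,55): 9 bp
  [55,57): 2 bp
  [57,61): 4 bp
  [61,66): 5 bp
  [66,97): 31 bp
  [97,103): 6 bp
  [103,110): 7 bp
  [110,120): 10 bp
  [120,124): 4 bp
  [124,129): 5 bp
  [129,140): 11 bp
  [140,146): 6 bp
  [146,177): 31 bp
  [177,182): 5 bp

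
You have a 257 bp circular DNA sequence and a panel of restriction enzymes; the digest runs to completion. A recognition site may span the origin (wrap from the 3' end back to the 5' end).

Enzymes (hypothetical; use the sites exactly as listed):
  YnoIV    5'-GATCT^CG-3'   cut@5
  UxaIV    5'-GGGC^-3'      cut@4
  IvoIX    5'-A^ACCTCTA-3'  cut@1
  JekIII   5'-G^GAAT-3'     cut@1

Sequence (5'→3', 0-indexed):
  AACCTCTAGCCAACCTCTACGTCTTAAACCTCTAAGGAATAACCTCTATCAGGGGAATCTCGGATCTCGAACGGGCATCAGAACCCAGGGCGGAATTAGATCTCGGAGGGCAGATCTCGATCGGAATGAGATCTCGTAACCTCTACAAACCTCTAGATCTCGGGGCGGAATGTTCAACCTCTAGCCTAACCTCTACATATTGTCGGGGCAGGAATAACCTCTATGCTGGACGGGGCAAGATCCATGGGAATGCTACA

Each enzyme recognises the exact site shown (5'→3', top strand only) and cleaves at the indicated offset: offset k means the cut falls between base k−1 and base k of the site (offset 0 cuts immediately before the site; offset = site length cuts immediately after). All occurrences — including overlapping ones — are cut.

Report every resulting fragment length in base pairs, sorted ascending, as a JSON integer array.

[1,1,2,4,5,5,6,6,6,8,9,9,9,10,11,11,11,11,11,12,12,13,13,15,15,20,21]

Site scan:
  YnoIV (GATCTCG, off=5): starts [62, 98, 112, 129, 155] → cuts [67, 103, 117, 134, 160]
  UxaIV (GGGC, off=4): starts [72, 87, 107, 162, 205, 232] → cuts [76, 91, 111, 166, 209, 236]
  IvoIX (AACCTCTA, off=1): starts [0, 11, 26, 40, 137, 147, 175, 187, 215] → cuts [1, 12, 27, 41, 138, 148, 176, 188, 216]
  JekIII (GGAAT, off=1): starts [35, 53, 91, 122, 166, 210, 246] → cuts [36, 54, 92, 123, 167, 211, 247]

All cut coordinates (distinct, sorted): [1, 12, 27, 36, 41, 54, 67, 76, 91, 92, 103, 111, 117, 123, 134, 138, 148, 160, 166, 167, 176, 188, 209, 211, 216, 236, 247]

Fragments:
  1→12: 11 bp
  12→27: 15 bp
  27→36: 9 bp
  36→41: 5 bp
  41→54: 13 bp
  54→67: 13 bp
  67→76: 9 bp
  76→91: 15 bp
  91→92: 1 bp
  92→103: 11 bp
  103→111: 8 bp
  111→117: 6 bp
  117→123: 6 bp
  123→134: 11 bp
  134→138: 4 bp
  138→148: 10 bp
  148→160: 12 bp
  160→166: 6 bp
  166→167: 1 bp
  167→176: 9 bp
  176→188: 12 bp
  188→209: 21 bp
  209→211: 2 bp
  211→216: 5 bp
  216→236: 20 bp
  236→247: 11 bp
  247→1 (wrap): 257-247+1 = 11 bp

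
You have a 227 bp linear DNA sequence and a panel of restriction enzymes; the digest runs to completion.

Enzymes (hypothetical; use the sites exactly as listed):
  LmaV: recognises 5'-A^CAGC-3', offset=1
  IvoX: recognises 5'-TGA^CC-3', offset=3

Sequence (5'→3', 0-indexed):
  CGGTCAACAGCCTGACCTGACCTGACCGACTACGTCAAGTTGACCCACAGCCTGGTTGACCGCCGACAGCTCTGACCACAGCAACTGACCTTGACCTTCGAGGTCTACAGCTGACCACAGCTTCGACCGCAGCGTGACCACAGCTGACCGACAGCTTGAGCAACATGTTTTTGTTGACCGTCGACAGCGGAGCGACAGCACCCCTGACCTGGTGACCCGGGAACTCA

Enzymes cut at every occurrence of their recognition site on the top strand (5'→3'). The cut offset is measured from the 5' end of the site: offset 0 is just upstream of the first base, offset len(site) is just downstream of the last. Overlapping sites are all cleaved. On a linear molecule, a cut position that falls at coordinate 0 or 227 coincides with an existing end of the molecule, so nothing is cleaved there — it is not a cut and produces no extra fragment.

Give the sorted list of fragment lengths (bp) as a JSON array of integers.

[3,3,3,4,4,5,5,6,7,7,7,7,7,8,8,9,10,11,12,12,12,13,18,20,26]

Per-enzyme occurrences:
  LmaV (ACAGC, off=1): starts [6, 46, 65, 77, 106, 116, 139, 150, 183, 194] → cuts [7, 47, 66, 78, 107, 117, 140, 151, 184, 195]
  IvoX (TGACC, off=3): starts [12, 17, 22, 40, 56, 72, 85, 91, 111, 134, 144, 174, 204, 212] → cuts [15, 20, 25, 43, 59, 75, 88, 94, 114, 137, 147, 177, 207, 215]

All cut coordinates (distinct, sorted): [7, 15, 20, 25, 43, 47, 59, 66, 75, 78, 88, 94, 107, 114, 117, 137, 140, 147, 151, 177, 184, 195, 207, 215]

Fragments:
  [0,7): 7 bp
  [7,15): 8 bp
  [15,20): 5 bp
  [20,25): 5 bp
  [25,43): 18 bp
  [43,47): 4 bp
  [47,59): 12 bp
  [59,66): 7 bp
  [66,75): 9 bp
  [75,78): 3 bp
  [78,88): 10 bp
  [88,94): 6 bp
  [94,107): 13 bp
  [107,114): 7 bp
  [114,117): 3 bp
  [117,137): 20 bp
  [137,140): 3 bp
  [140,147): 7 bp
  [147,151): 4 bp
  [151,177): 26 bp
  [177,184): 7 bp
  [184,195): 11 bp
  [195,207): 12 bp
  [207,215): 8 bp
  [215,227): 12 bp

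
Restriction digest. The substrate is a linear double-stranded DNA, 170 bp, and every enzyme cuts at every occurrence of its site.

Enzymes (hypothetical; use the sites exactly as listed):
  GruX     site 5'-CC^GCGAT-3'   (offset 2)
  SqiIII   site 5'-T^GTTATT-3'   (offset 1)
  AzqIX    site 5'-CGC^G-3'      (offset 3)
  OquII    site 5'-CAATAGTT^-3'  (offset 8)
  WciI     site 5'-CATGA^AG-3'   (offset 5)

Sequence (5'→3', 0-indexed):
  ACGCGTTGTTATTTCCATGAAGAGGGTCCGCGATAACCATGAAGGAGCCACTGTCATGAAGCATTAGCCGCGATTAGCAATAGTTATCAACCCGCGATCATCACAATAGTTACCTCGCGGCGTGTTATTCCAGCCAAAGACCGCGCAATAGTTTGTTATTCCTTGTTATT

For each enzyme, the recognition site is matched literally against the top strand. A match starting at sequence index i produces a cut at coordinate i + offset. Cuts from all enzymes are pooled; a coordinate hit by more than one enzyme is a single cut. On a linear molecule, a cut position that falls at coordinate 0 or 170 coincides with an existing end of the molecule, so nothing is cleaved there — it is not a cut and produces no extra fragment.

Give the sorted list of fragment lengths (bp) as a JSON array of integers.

Site scan:
  GruX (CCGCGAT, off=2): starts [27, 67, 91] → cuts [29, 69, 93]
  SqiIII (TGTTATT, off=1): starts [6, 122, 153, 163] → cuts [7, 123, 154, 164]
  AzqIX (CGCG, off=3): starts [1, 28, 68, 92, 115, 141] → cuts [4, 31, 71, 95, 118, 144]
  OquII (CAATAGTT, off=8): starts [77, 103, 145] → cuts [85, 111, 153]
  WciI (CATGAAG, off=5): starts [15, 37, 54] → cuts [20, 42, 59]

Pooled cuts: [4, 7, 20, 29, 31, 42, 59, 69, 71, 85, 93, 95, 111, 118, 123, 144, 153, 154, 164]

Fragment lengths:
  [0,4): 4 bp
  [4,7): 3 bp
  [7,20): 13 bp
  [20,29): 9 bp
  [29,31): 2 bp
  [31,42): 11 bp
  [42,59): 17 bp
  [59,69): 10 bp
  [69,71): 2 bp
  [71,85): 14 bp
  [85,93): 8 bp
  [93,95): 2 bp
  [95,111): 16 bp
  [111,118): 7 bp
  [118,123): 5 bp
  [123,144): 21 bp
  [144,153): 9 bp
  [153,154): 1 bp
  [154,164): 10 bp
  [164,170): 6 bp

[1,2,2,2,3,4,5,6,7,8,9,9,10,10,11,13,14,16,17,21]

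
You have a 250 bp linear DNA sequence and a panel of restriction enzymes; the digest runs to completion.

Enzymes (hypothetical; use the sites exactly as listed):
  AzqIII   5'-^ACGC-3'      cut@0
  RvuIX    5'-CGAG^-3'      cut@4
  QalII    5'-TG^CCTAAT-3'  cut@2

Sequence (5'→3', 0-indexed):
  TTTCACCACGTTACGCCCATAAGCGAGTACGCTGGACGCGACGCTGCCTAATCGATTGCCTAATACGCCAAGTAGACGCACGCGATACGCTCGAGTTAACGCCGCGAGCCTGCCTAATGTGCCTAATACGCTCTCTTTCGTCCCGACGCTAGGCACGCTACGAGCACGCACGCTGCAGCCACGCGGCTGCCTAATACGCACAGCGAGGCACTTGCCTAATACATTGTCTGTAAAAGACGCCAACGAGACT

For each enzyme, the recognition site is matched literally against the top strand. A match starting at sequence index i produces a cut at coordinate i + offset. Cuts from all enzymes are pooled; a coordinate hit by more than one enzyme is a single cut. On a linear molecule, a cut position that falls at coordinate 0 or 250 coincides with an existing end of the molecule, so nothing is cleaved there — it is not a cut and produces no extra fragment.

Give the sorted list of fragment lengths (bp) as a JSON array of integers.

[1,1,3,3,4,4,4,5,6,6,6,6,7,7,7,9,9,9,9,10,10,11,11,11,12,12,12,15,18,22]

Scan for sites:
  AzqIII ACGC/0: at [12, 28, 35, 40, 64, 75, 79, 86, 98, 127, 145, 154, 165, 169, 180, 195, 236] ⇒ [12, 28, 35, 40, 64, 75, 79, 86, 98, 127, 145, 154, 165, 169, 180, 195, 236]
  RvuIX CGAG/4: at [23, 91, 104, 160, 203, 243] ⇒ [27, 95, 108, 164, 207, 247]
  QalII TGCCTAAT/2: at [44, 56, 110, 119, 187, 212] ⇒ [46, 58, 112, 121, 189, 214]

Pooled cuts: [12, 27, 28, 35, 40, 46, 58, 64, 75, 79, 86, 95, 98, 108, 112, 121, 127, 145, 154, 164, 165, 169, 180, 189, 195, 207, 214, 236, 247]

Fragments:
  [0,12): 12 bp
  [12,27): 15 bp
  [27,28): 1 bp
  [28,35): 7 bp
  [35,40): 5 bp
  [40,46): 6 bp
  [46,58): 12 bp
  [58,64): 6 bp
  [64,75): 11 bp
  [75,79): 4 bp
  [79,86): 7 bp
  [86,95): 9 bp
  [95,98): 3 bp
  [98,108): 10 bp
  [108,112): 4 bp
  [112,121): 9 bp
  [121,127): 6 bp
  [127,145): 18 bp
  [145,154): 9 bp
  [154,164): 10 bp
  [164,165): 1 bp
  [165,169): 4 bp
  [169,180): 11 bp
  [180,189): 9 bp
  [189,195): 6 bp
  [195,207): 12 bp
  [207,214): 7 bp
  [214,236): 22 bp
  [236,247): 11 bp
  [247,250): 3 bp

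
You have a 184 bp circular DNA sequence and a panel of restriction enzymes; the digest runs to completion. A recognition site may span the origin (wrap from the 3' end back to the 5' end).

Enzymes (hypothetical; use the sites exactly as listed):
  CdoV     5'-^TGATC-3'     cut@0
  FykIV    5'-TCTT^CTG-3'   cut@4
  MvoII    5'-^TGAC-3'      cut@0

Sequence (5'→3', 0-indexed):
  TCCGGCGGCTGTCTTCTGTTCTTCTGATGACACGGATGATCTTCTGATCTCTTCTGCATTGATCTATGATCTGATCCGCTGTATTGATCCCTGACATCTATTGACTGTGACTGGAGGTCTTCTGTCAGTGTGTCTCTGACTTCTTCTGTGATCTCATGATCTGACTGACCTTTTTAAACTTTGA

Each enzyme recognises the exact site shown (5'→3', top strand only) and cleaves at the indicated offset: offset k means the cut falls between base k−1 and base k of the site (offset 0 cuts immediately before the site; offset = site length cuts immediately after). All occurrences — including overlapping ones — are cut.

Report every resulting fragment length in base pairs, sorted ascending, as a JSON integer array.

[1,3,4,4,5,5,6,6,7,7,7,8,8,9,9,9,10,13,14,15,16,18]

Scan for sites:
  CdoV (TGATC, off=0): starts [36, 44, 59, 66, 71, 84, 148, 156, 181] → cuts [36, 44, 59, 66, 71, 84, 148, 156, 181]
  FykIV (TCTTCTG, off=4): starts [11, 19, 39, 49, 117, 141] → cuts [15, 23, 43, 53, 121, 145]
  MvoII (TGAC, off=0): starts [27, 91, 101, 107, 136, 161, 165] → cuts [27, 91, 101, 107, 136, 161, 165]

Pooled cuts: [15, 23, 27, 36, 43, 44, 53, 59, 66, 71, 84, 91, 101, 107, 121, 136, 145, 148, 156, 161, 165, 181]

Fragments:
  15→23: 8 bp
  23→27: 4 bp
  27→36: 9 bp
  36→43: 7 bp
  43→44: 1 bp
  44→53: 9 bp
  53→59: 6 bp
  59→66: 7 bp
  66→71: 5 bp
  71→84: 13 bp
  84→91: 7 bp
  91→101: 10 bp
  101→107: 6 bp
  107→121: 14 bp
  121→136: 15 bp
  136→145: 9 bp
  145→148: 3 bp
  148→156: 8 bp
  156→161: 5 bp
  161→165: 4 bp
  165→181: 16 bp
  181→15 (wrap): 184-181+15 = 18 bp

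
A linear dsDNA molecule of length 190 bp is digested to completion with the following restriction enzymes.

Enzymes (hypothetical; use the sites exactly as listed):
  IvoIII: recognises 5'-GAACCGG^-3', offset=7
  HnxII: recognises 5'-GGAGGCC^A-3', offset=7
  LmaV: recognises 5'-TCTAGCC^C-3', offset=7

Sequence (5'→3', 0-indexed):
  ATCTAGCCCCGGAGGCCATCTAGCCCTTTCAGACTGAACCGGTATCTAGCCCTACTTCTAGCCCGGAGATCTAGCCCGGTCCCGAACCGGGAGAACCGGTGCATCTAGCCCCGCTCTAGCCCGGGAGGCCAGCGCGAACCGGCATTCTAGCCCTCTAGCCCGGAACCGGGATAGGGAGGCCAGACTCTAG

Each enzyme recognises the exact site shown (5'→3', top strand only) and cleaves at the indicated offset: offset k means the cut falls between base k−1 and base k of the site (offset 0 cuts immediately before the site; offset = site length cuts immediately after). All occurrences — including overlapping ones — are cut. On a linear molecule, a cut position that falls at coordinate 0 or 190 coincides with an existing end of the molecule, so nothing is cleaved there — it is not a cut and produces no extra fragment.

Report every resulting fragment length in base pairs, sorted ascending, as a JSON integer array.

[8,8,8,9,9,9,9,9,9,10,11,11,12,12,12,13,14,17]

Per-enzyme occurrences:
  IvoIII (GAACCGG, off=7): starts [35, 83, 92, 135, 162] → cuts [42, 90, 99, 142, 169]
  HnxII (GGAGGCCA, off=7): starts [10, 123, 174] → cuts [17, 130, 181]
  LmaV (TCTAGCCC, off=7): starts [1, 18, 44, 56, 69, 103, 114, 145, 153] → cuts [8, 25, 51, 63, 76, 110, 121, 152, 160]

All cut coordinates (distinct, sorted): [8, 17, 25, 42, 51, 63, 76, 90, 99, 110, 121, 130, 142, 152, 160, 169, 181]

Fragments:
  [0,8): 8 bp
  [8,17): 9 bp
  [17,25): 8 bp
  [25,42): 17 bp
  [42,51): 9 bp
  [51,63): 12 bp
  [63,76): 13 bp
  [76,90): 14 bp
  [90,99): 9 bp
  [99,110): 11 bp
  [110,121): 11 bp
  [121,130): 9 bp
  [130,142): 12 bp
  [142,152): 10 bp
  [152,160): 8 bp
  [160,169): 9 bp
  [169,181): 12 bp
  [181,190): 9 bp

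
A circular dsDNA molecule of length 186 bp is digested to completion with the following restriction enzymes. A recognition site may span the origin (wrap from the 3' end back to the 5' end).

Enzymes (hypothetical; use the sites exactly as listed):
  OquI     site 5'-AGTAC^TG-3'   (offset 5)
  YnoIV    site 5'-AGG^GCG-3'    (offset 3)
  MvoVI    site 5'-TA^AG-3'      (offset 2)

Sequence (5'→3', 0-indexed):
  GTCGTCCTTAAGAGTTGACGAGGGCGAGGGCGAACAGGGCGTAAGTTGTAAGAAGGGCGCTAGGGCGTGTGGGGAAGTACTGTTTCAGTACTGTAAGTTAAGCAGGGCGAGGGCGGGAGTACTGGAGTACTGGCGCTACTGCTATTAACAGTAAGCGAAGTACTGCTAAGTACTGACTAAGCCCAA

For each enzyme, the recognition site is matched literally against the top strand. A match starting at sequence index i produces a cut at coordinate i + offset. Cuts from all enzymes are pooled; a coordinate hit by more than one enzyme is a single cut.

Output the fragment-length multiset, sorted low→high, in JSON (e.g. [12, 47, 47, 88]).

Per-enzyme occurrences:
  OquI AGTACTG/5: at [75, 86, 117, 125, 158, 168] ⇒ [80, 91, 122, 130, 163, 173]
  YnoIV AGGGCG/3: at [20, 26, 35, 53, 61, 103, 109] ⇒ [23, 29, 38, 56, 64, 106, 112]
  MvoVI TAAG/2: at [8, 41, 48, 93, 98, 151, 166, 177] ⇒ [10, 43, 50, 95, 100, 153, 168, 179]

All cut coordinates (distinct, sorted): [10, 23, 29, 38, 43, 50, 56, 64, 80, 91, 95, 100, 106, 112, 122, 130, 153, 163, 168, 173, 179]

Fragments:
  10→23: 13 bp
  23→29: 6 bp
  29→38: 9 bp
  38→43: 5 bp
  43→50: 7 bp
  50→56: 6 bp
  56→64: 8 bp
  64→80: 16 bp
  80→91: 11 bp
  91→95: 4 bp
  95→100: 5 bp
  100→106: 6 bp
  106→112: 6 bp
  112→122: 10 bp
  122→130: 8 bp
  130→153: 23 bp
  153→163: 10 bp
  163→168: 5 bp
  168→173: 5 bp
  173→179: 6 bp
  179→10 (wrap): 186-179+10 = 17 bp

[4,5,5,5,5,6,6,6,6,6,7,8,8,9,10,10,11,13,16,17,23]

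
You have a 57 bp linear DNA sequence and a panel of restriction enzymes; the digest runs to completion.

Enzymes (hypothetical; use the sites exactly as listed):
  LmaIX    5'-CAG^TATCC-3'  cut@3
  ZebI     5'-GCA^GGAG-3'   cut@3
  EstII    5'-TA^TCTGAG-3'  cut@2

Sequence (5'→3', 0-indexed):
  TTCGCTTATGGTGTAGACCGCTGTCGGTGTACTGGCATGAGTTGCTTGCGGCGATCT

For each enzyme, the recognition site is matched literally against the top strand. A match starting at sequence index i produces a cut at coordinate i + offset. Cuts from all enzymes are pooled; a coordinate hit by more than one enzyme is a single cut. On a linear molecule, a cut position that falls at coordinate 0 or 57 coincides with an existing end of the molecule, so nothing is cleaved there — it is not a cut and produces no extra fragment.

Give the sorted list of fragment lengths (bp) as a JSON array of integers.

Per-enzyme occurrences:
  LmaIX (CAGTATCC, off=3): no sites
  ZebI (GCAGGAG, off=3): no sites
  EstII (TATCTGAG, off=2): no sites

Pooled cuts: ∅

Fragments:
  no cuts → one linear fragment of 57 bp

[57]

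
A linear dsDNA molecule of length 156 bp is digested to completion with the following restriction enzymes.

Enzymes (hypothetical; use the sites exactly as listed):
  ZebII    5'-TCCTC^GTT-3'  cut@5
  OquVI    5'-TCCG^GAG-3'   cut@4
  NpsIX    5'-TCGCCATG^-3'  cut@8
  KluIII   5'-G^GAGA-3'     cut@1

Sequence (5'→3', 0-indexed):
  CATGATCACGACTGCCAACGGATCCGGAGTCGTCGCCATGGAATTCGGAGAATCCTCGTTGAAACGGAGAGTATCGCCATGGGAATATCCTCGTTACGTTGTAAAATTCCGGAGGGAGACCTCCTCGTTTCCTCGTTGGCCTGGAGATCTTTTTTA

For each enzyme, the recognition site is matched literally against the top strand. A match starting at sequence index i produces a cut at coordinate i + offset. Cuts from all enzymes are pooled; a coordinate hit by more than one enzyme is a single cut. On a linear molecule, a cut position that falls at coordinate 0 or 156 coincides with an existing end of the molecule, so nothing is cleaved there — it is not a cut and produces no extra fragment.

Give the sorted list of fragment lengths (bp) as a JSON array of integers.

Site scan:
  ZebII TCCTCGTT/5: at [52, 87, 121, 129] ⇒ [57, 92, 126, 134]
  OquVI TCCGGAG/4: at [22, 107] ⇒ [26, 111]
  NpsIX TCGCCATG/8: at [32, 73] ⇒ [40, 81]
  KluIII GGAGA/1: at [46, 65, 114, 142] ⇒ [47, 66, 115, 143]

All cut coordinates (distinct, sorted): [26, 40, 47, 57, 66, 81, 92, 111, 115, 126, 134, 143]

Fragment lengths:
  [0,26): 26 bp
  [26,40): 14 bp
  [40,47): 7 bp
  [47,57): 10 bp
  [57,66): 9 bp
  [66,81): 15 bp
  [81,92): 11 bp
  [92,111): 19 bp
  [111,115): 4 bp
  [115,126): 11 bp
  [126,134): 8 bp
  [134,143): 9 bp
  [143,156): 13 bp

[4,7,8,9,9,10,11,11,13,14,15,19,26]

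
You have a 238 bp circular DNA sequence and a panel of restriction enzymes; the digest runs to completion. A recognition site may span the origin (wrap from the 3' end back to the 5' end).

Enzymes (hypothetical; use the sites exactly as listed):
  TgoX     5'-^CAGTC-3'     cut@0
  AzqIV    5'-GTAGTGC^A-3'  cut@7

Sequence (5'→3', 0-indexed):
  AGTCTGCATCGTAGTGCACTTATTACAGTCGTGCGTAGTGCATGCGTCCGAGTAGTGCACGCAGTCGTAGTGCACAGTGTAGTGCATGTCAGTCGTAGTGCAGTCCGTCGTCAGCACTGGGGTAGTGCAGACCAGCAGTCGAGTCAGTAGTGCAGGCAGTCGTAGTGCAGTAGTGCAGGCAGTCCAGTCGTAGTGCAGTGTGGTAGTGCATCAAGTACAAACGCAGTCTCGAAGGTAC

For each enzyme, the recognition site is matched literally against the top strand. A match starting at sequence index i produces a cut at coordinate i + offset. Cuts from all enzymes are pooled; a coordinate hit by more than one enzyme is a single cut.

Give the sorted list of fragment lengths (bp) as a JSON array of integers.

[1,3,3,3,4,5,7,8,8,11,12,12,12,12,13,14,14,16,17,18,18,27]

Per-enzyme occurrences:
  TgoX CAGTC/0: at [25, 61, 89, 100, 135, 156, 179, 184, 223, 237] ⇒ [25, 61, 89, 100, 135, 156, 179, 184, 223, 237]
  AzqIV GTAGTGCA/7: at [10, 34, 51, 66, 78, 94, 121, 146, 161, 169, 189, 202] ⇒ [17, 41, 58, 73, 85, 101, 128, 153, 168, 176, 196, 209]

Pooled cuts: [17, 25, 41, 58, 61, 73, 85, 89, 100, 101, 128, 135, 153, 156, 168, 176, 179, 184, 196, 209, 223, 237]

Fragments:
  17→25: 8 bp
  25→41: 16 bp
  41→58: 17 bp
  58→61: 3 bp
  61→73: 12 bp
  73→85: 12 bp
  85→89: 4 bp
  89→100: 11 bp
  100→101: 1 bp
  101→128: 27 bp
  128→135: 7 bp
  135→153: 18 bp
  153→156: 3 bp
  156→168: 12 bp
  168→176: 8 bp
  176→179: 3 bp
  179→184: 5 bp
  184→196: 12 bp
  196→209: 13 bp
  209→223: 14 bp
  223→237: 14 bp
  237→17 (wrap): 238-237+17 = 18 bp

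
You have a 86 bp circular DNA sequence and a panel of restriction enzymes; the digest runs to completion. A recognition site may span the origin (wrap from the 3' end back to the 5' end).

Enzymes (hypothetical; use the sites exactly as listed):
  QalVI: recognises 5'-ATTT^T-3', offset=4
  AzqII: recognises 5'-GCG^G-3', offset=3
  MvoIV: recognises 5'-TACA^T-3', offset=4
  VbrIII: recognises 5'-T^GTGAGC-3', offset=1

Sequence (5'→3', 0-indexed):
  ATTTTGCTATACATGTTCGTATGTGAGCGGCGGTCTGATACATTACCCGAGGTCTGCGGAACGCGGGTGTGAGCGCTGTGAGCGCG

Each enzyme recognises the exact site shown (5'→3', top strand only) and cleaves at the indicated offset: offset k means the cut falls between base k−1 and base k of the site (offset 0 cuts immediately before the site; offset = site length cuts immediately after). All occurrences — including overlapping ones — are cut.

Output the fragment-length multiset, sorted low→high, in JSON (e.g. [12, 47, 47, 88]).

Site scan:
  QalVI ATTTT/4: at [0] ⇒ [4]
  AzqII GCGG/3: at [26, 29, 55, 62] ⇒ [29, 32, 58, 65]
  MvoIV TACAT/4: at [9, 38] ⇒ [13, 42]
  VbrIII TGTGAGC/1: at [21, 67, 76] ⇒ [22, 68, 77]

All cut coordinates (distinct, sorted): [4, 13, 22, 29, 32, 42, 58, 65, 68, 77]

Fragment lengths:
  4→13: 9 bp
  13→22: 9 bp
  22→29: 7 bp
  29→32: 3 bp
  32→42: 10 bp
  42→58: 16 bp
  58→65: 7 bp
  65→68: 3 bp
  68→77: 9 bp
  77→4 (wrap): 86-77+4 = 13 bp

[3,3,7,7,9,9,9,10,13,16]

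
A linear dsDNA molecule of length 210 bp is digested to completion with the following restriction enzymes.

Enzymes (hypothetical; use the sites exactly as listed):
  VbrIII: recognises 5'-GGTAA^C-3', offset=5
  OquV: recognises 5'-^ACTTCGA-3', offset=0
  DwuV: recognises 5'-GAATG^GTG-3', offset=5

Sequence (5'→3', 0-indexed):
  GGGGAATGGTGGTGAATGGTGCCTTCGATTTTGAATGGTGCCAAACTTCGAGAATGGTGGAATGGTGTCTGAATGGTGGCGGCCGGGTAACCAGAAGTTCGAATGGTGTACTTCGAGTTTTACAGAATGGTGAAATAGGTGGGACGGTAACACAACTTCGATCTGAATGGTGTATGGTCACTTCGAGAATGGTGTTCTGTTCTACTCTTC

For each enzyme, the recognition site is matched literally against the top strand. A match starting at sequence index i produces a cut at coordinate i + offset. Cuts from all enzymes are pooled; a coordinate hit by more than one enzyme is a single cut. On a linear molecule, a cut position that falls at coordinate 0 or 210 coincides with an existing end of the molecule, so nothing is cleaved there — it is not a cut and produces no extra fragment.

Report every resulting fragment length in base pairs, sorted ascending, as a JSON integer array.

Scan for sites:
  VbrIII GGTAAC/5: at [85, 145] ⇒ [90, 150]
  OquV ACTTCGA/0: at [44, 109, 154, 179] ⇒ [44, 109, 154, 179]
  DwuV GAATGGTG/5: at [3, 13, 32, 51, 59, 70, 100, 124, 164, 186] ⇒ [8, 18, 37, 56, 64, 75, 105, 129, 169, 191]

All cut coordinates (distinct, sorted): [8, 18, 37, 44, 56, 64, 75, 90, 105, 109, 129, 150, 154, 169, 179, 191]

Fragments:
  [0,8): 8 bp
  [8,18): 10 bp
  [18,37): 19 bp
  [37,44): 7 bp
  [44,56): 12 bp
  [56,64): 8 bp
  [64,75): 11 bp
  [75,90): 15 bp
  [90,105): 15 bp
  [105,109): 4 bp
  [109,129): 20 bp
  [129,150): 21 bp
  [150,154): 4 bp
  [154,169): 15 bp
  [169,179): 10 bp
  [179,191): 12 bp
  [191,210): 19 bp

[4,4,7,8,8,10,10,11,12,12,15,15,15,19,19,20,21]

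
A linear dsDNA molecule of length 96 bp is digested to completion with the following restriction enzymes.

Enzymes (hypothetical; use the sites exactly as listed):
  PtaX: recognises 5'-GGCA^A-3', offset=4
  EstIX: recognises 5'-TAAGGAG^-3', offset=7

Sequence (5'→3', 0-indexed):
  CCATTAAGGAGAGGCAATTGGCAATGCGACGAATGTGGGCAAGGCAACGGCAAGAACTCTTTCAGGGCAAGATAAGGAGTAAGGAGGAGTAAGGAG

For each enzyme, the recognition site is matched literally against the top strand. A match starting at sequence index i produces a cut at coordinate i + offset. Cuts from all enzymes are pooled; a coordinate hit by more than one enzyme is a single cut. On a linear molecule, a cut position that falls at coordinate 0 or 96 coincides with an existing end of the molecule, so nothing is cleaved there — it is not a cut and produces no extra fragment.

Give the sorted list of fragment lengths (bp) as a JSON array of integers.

Per-enzyme occurrences:
  PtaX (GGCAA, off=4): starts [12, 19, 37, 42, 48, 65] → cuts [16, 23, 41, 46, 52, 69]
  EstIX (TAAGGAG, off=7): starts [4, 72, 79, 89] → cuts [11, 79, 86] (position 96 is a terminus of the linear molecule — no cut)

Pooled cuts: [11, 16, 23, 41, 46, 52, 69, 79, 86]

Fragment lengths:
  [0,11): 11 bp
  [11,16): 5 bp
  [16,23): 7 bp
  [23,41): 18 bp
  [41,46): 5 bp
  [46,52): 6 bp
  [52,69): 17 bp
  [69,79): 10 bp
  [79,86): 7 bp
  [86,96): 10 bp

[5,5,6,7,7,10,10,11,17,18]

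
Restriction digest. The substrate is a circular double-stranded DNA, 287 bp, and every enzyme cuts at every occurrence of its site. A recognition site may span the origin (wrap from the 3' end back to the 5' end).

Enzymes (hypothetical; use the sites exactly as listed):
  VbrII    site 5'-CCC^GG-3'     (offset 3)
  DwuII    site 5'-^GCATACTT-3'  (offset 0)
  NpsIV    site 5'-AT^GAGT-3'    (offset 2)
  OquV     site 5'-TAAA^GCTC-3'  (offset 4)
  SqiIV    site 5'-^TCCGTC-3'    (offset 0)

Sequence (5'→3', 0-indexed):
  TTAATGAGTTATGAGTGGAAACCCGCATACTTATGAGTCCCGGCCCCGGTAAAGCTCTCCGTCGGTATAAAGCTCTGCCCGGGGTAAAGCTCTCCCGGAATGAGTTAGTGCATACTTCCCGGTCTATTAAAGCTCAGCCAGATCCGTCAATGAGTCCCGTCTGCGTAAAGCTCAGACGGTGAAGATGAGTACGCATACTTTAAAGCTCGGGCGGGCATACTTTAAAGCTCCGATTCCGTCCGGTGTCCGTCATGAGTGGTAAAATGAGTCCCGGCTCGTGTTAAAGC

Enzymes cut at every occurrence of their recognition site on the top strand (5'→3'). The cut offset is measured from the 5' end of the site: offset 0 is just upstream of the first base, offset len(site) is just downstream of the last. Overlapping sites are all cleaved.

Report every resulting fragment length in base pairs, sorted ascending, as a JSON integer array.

[4,5,6,6,6,7,7,7,8,8,8,8,8,9,9,10,10,11,11,11,11,12,12,12,12,14,17,18,20]

Per-enzyme occurrences:
  VbrII CCCGG/3: at [38, 44, 77, 93, 117, 269] ⇒ [41, 47, 80, 96, 120, 272]
  DwuII GCATACTT/0: at [24, 109, 192, 214] ⇒ [24, 109, 192, 214]
  NpsIV ATGAGT/2: at [3, 10, 32, 99, 149, 184, 251, 263] ⇒ [5, 12, 34, 101, 151, 186, 253, 265]
  OquV TAAAGCTC/4: at [49, 67, 84, 127, 165, 200, 222] ⇒ [53, 71, 88, 131, 169, 204, 226]
  SqiIV TCCGTC/0: at [57, 142, 234, 245] ⇒ [57, 142, 234, 245]

Pooled cuts: [5, 12, 24, 34, 41, 47, 53, 57, 71, 80, 88, 96, 101, 109, 120, 131, 142, 151, 169, 186, 192, 204, 214, 226, 234, 245, 253, 265, 272]

Fragment lengths:
  5→12: 7 bp
  12→24: 12 bp
  24→34: 10 bp
  34→41: 7 bp
  41→47: 6 bp
  47→53: 6 bp
  53→57: 4 bp
  57→71: 14 bp
  71→80: 9 bp
  80→88: 8 bp
  88→96: 8 bp
  96→101: 5 bp
  101→109: 8 bp
  109→120: 11 bp
  120→131: 11 bp
  131→142: 11 bp
  142→151: 9 bp
  151→169: 18 bp
  169→186: 17 bp
  186→192: 6 bp
  192→204: 12 bp
  204→214: 10 bp
  214→226: 12 bp
  226→234: 8 bp
  234→245: 11 bp
  245→253: 8 bp
  253→265: 12 bp
  265→272: 7 bp
  272→5 (wrap): 287-272+5 = 20 bp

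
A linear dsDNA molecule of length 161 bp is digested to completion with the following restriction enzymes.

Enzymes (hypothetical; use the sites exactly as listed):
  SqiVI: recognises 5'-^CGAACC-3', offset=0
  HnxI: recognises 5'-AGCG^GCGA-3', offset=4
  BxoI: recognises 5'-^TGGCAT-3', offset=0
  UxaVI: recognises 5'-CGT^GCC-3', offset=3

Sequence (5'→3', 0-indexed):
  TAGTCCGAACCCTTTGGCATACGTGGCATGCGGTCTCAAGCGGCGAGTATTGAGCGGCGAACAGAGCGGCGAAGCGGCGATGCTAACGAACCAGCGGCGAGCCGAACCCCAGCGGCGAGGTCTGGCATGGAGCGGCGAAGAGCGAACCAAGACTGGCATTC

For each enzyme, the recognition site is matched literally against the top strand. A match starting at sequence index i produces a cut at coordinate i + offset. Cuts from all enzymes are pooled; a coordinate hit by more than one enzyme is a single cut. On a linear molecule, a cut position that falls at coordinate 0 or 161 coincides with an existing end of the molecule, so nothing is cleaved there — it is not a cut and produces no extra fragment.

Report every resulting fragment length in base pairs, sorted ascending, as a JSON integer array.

Per-enzyme occurrences:
  SqiVI (CGAACC, off=0): starts [5, 86, 102, 142] → cuts [5, 86, 102, 142]
  HnxI (AGCGGCGA, off=4): starts [38, 52, 64, 72, 92, 110, 130] → cuts [42, 56, 68, 76, 96, 114, 134]
  BxoI (TGGCAT, off=0): starts [14, 23, 122, 153] → cuts [14, 23, 122, 153]
  UxaVI (CGTGCC, off=3): no sites

All cut coordinates (distinct, sorted): [5, 14, 23, 42, 56, 68, 76, 86, 96, 102, 114, 122, 134, 142, 153]

Fragment lengths:
  [0,5): 5 bp
  [5,14): 9 bp
  [14,23): 9 bp
  [23,42): 19 bp
  [42,56): 14 bp
  [56,68): 12 bp
  [68,76): 8 bp
  [76,86): 10 bp
  [86,96): 10 bp
  [96,102): 6 bp
  [102,114): 12 bp
  [114,122): 8 bp
  [122,134): 12 bp
  [134,142): 8 bp
  [142,153): 11 bp
  [153,161): 8 bp

[5,6,8,8,8,8,9,9,10,10,11,12,12,12,14,19]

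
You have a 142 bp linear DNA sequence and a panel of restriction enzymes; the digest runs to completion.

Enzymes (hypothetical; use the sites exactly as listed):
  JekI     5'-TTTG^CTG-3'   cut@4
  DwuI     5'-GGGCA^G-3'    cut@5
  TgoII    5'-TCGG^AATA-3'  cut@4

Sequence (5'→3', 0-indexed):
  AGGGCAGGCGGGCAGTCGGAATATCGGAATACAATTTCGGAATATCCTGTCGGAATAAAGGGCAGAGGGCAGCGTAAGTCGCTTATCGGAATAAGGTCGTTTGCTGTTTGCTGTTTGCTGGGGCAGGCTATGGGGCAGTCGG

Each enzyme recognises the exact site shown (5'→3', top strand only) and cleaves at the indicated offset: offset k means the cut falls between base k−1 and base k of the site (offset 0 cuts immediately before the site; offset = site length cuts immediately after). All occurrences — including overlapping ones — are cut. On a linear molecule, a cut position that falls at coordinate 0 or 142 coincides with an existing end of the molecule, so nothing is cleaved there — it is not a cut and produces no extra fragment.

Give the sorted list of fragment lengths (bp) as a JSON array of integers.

[5,5,6,7,7,7,8,8,8,11,12,13,13,14,18]

Scan for sites:
  JekI TTTGCTG/4: at [99, 106, 113] ⇒ [103, 110, 117]
  DwuI GGGCAG/5: at [1, 9, 59, 66, 120, 132] ⇒ [6, 14, 64, 71, 125, 137]
  TgoII TCGGAATA/4: at [15, 23, 36, 49, 85] ⇒ [19, 27, 40, 53, 89]

All cut coordinates (distinct, sorted): [6, 14, 19, 27, 40, 53, 64, 71, 89, 103, 110, 117, 125, 137]

Fragment lengths:
  [0,6): 6 bp
  [6,14): 8 bp
  [14,19): 5 bp
  [19,27): 8 bp
  [27,40): 13 bp
  [40,53): 13 bp
  [53,64): 11 bp
  [64,71): 7 bp
  [71,89): 18 bp
  [89,103): 14 bp
  [103,110): 7 bp
  [110,117): 7 bp
  [117,125): 8 bp
  [125,137): 12 bp
  [137,142): 5 bp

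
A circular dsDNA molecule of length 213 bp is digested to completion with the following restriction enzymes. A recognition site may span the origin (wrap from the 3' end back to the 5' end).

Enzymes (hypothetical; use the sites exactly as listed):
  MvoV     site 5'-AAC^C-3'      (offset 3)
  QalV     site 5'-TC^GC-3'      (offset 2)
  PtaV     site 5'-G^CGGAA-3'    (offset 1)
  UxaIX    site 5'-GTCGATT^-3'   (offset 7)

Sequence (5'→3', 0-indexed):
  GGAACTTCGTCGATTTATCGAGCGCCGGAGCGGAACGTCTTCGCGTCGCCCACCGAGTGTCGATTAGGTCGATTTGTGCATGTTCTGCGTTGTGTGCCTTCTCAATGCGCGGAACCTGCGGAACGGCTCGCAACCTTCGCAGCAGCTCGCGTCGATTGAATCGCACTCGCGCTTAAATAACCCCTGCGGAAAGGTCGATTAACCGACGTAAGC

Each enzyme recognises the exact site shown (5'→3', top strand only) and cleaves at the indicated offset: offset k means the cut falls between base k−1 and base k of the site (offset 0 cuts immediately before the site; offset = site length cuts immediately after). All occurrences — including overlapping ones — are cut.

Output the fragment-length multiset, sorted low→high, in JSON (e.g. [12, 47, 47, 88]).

[3,3,4,5,5,5,5,6,6,9,9,9,10,11,12,13,14,15,16,18,35]

Site scan:
  MvoV (AACC, off=3): starts [112, 131, 178, 200] → cuts [115, 134, 181, 203]
  QalV (TCGC, off=2): starts [40, 45, 127, 136, 146, 160, 166] → cuts [42, 47, 129, 138, 148, 162, 168]
  PtaV (GCGGAA, off=1): starts [29, 108, 117, 185, 211] → cuts [30, 109, 118, 186, 212]
  UxaIX (GTCGATT, off=7): starts [8, 58, 67, 150, 193] → cuts [15, 65, 74, 157, 200]

Pooled cuts: [15, 30, 42, 47, 65, 74, 109, 115, 118, 129, 134, 138, 148, 157, 162, 168, 181, 186, 200, 203, 212]

Fragments:
  15→30: 15 bp
  30→42: 12 bp
  42→47: 5 bp
  47→65: 18 bp
  65→74: 9 bp
  74→109: 35 bp
  109→115: 6 bp
  115→118: 3 bp
  118→129: 11 bp
  129→134: 5 bp
  134→138: 4 bp
  138→148: 10 bp
  148→157: 9 bp
  157→162: 5 bp
  162→168: 6 bp
  168→181: 13 bp
  181→186: 5 bp
  186→200: 14 bp
  200→203: 3 bp
  203→212: 9 bp
  212→15 (wrap): 213-212+15 = 16 bp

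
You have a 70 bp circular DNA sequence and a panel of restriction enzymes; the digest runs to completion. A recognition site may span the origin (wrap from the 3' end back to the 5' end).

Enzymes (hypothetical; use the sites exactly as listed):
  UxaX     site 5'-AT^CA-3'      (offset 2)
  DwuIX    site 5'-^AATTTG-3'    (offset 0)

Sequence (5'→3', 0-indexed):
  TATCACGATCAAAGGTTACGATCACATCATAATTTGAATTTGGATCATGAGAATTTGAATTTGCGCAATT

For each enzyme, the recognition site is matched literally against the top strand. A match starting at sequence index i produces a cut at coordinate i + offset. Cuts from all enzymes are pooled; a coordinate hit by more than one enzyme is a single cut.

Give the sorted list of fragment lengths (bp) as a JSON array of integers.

Site scan:
  UxaX (ATCA, off=2): starts [1, 7, 20, 25, 43] → cuts [3, 9, 22, 27, 45]
  DwuIX (AATTTG, off=0): starts [30, 36, 51, 57] → cuts [30, 36, 51, 57]

Pooled cuts: [3, 9, 22, 27, 30, 36, 45, 51, 57]

Fragments:
  3→9: 6 bp
  9→22: 13 bp
  22→27: 5 bp
  27→30: 3 bp
  30→36: 6 bp
  36→45: 9 bp
  45→51: 6 bp
  51→57: 6 bp
  57→3 (wrap): 70-57+3 = 16 bp

[3,5,6,6,6,6,9,13,16]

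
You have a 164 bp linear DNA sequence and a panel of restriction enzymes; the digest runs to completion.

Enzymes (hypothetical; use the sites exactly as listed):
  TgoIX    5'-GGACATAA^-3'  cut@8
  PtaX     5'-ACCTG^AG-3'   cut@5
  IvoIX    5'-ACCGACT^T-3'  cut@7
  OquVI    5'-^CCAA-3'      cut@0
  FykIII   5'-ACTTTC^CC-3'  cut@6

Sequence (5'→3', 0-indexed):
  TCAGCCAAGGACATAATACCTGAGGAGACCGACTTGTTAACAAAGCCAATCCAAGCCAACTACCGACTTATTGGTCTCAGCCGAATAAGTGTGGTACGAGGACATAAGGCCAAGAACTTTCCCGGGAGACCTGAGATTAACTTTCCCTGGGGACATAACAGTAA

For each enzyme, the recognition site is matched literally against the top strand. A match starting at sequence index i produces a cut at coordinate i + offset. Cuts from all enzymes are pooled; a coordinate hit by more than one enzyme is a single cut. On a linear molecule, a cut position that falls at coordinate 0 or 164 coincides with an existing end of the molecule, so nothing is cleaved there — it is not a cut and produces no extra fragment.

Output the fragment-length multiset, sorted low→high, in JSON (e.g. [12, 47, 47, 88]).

Scan for sites:
  TgoIX GGACATAA/8: at [8, 99, 150] ⇒ [16, 107, 158]
  PtaX ACCTGAG/5: at [17, 128] ⇒ [22, 133]
  IvoIX ACCGACTT/7: at [27, 61] ⇒ [34, 68]
  OquVI CCAA/0: at [4, 45, 50, 55, 109] ⇒ [4, 45, 50, 55, 109]
  FykIII ACTTTCCC/6: at [115, 139] ⇒ [121, 145]

Pooled cuts: [4, 16, 22, 34, 45, 50, 55, 68, 107, 109, 121, 133, 145, 158]

Fragment lengths:
  [0,4): 4 bp
  [4,16): 12 bp
  [16,22): 6 bp
  [22,34): 12 bp
  [34,45): 11 bp
  [45,50): 5 bp
  [50,55): 5 bp
  [55,68): 13 bp
  [68,107): 39 bp
  [107,109): 2 bp
  [109,121): 12 bp
  [121,133): 12 bp
  [133,145): 12 bp
  [145,158): 13 bp
  [158,164): 6 bp

[2,4,5,5,6,6,11,12,12,12,12,12,13,13,39]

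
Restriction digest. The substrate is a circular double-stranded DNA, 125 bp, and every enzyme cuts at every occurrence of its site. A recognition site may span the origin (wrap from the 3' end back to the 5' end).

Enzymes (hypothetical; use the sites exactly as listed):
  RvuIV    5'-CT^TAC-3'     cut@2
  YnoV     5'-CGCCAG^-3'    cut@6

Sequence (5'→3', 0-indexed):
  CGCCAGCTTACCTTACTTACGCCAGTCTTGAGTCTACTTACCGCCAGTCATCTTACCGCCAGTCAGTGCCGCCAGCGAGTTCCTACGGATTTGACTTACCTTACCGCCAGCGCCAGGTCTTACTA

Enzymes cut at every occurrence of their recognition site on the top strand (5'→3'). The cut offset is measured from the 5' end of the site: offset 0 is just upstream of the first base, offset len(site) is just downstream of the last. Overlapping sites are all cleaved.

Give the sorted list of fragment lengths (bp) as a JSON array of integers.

[2,4,4,5,5,6,6,8,9,9,9,11,13,13,21]

Per-enzyme occurrences:
  RvuIV (CTTAC, off=2): starts [6, 11, 15, 36, 51, 94, 99, 118] → cuts [8, 13, 17, 38, 53, 96, 101, 120]
  YnoV (CGCCAG, off=6): starts [0, 19, 41, 56, 69, 104, 110] → cuts [6, 25, 47, 62, 75, 110, 116]

All cut coordinates (distinct, sorted): [6, 8, 13, 17, 25, 38, 47, 53, 62, 75, 96, 101, 110, 116, 120]

Fragments:
  6→8: 2 bp
  8→13: 5 bp
  13→17: 4 bp
  17→25: 8 bp
  25→38: 13 bp
  38→47: 9 bp
  47→53: 6 bp
  53→62: 9 bp
  62→75: 13 bp
  75→96: 21 bp
  96→101: 5 bp
  101→110: 9 bp
  110→116: 6 bp
  116→120: 4 bp
  120→6 (wrap): 125-120+6 = 11 bp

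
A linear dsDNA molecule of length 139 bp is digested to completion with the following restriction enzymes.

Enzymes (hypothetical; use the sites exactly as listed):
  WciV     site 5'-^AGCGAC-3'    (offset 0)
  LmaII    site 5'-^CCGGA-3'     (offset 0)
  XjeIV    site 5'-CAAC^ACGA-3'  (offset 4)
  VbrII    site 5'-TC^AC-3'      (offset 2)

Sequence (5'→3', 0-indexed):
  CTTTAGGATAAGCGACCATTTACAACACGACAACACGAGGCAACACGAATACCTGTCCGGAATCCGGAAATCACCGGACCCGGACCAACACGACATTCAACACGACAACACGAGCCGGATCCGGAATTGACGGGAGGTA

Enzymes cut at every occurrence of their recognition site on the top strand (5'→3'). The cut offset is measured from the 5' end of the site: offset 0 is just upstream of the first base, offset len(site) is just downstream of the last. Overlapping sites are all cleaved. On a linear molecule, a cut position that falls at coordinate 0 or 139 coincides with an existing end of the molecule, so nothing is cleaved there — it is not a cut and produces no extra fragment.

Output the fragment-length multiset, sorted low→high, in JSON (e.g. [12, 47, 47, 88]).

[1,5,6,6,7,8,8,9,10,10,10,12,12,16,19]

Scan for sites:
  WciV (AGCGAC, off=0): starts [10] → cuts [10]
  LmaII (CCGGA, off=0): starts [56, 63, 73, 79, 114, 120] → cuts [56, 63, 73, 79, 114, 120]
  XjeIV (CAACACGA, off=4): starts [22, 30, 40, 85, 97, 105] → cuts [26, 34, 44, 89, 101, 109]
  VbrII (TCAC, off=2): starts [70] → cuts [72]

All cut coordinates (distinct, sorted): [10, 26, 34, 44, 56, 63, 72, 73, 79, 89, 101, 109, 114, 120]

Fragment lengths:
  [0,10): 10 bp
  [10,26): 16 bp
  [26,34): 8 bp
  [34,44): 10 bp
  [44,56): 12 bp
  [56,63): 7 bp
  [63,72): 9 bp
  [72,73): 1 bp
  [73,79): 6 bp
  [79,89): 10 bp
  [89,101): 12 bp
  [101,109): 8 bp
  [109,114): 5 bp
  [114,120): 6 bp
  [120,139): 19 bp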